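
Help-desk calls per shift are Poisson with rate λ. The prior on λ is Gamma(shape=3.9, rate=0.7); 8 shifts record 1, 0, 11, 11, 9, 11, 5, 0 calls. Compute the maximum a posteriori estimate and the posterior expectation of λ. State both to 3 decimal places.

maximum a posteriori estimate = 5.851, posterior expectation = 5.966

Σ counts = 48. Posterior: Gamma(shape = 3.9+48 = 51.9, rate = 0.7+8 = 8.7).
Mode = (α−1)/β = 50.9/8.7 = 5.851.
Mean = α/β = 51.9/8.7 = 5.966.
Mean > mode: the posterior has a right tail.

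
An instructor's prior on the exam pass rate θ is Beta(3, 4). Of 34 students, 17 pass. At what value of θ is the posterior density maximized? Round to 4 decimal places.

0.4872

Posterior: Beta(3+17, 4+17) = Beta(20, 21).
Mode = (20−1)/(20+21−2) = 19/39 = 0.4872.
Mean = 20/(20+21) = 20/41 = 0.4878.
This is the posterior mode — the MAP estimate.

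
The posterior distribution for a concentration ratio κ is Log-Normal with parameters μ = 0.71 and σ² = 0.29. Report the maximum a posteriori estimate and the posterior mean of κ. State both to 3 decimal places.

MAP: 1.522. Posterior mean: 2.351.

Mode = exp(μ − σ²) = exp(0.42) = 1.522.
Mean = exp(μ + σ²/2) = exp(0.855) = 2.351.
The posterior is right-skewed, so the mean exceeds the mode.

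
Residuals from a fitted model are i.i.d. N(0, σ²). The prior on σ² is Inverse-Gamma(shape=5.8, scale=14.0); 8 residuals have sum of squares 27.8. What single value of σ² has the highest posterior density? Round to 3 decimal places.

Posterior: Inverse-Gamma(shape = 5.8+8/2 = 9.8, scale = 14.0+27.8/2 = 27.9).
Mode = β/(α+1) = 27.9/10.8 = 2.583.
Mean = β/(α−1) = 27.9/8.8 = 3.170.
This is the posterior mode — the MAP estimate.

2.583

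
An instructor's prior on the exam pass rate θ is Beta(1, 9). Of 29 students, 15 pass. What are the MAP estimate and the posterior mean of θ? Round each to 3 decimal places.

θ_MAP = 0.405, E[θ|data] = 0.410

Posterior: Beta(1+15, 9+14) = Beta(16, 23).
Mode = (16−1)/(16+23−2) = 15/37 = 0.405.
Mean = 16/(16+23) = 16/39 = 0.410.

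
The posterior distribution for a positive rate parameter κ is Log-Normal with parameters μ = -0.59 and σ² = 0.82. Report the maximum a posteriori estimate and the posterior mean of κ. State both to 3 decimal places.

Mode = exp(μ − σ²) = exp(-1.41) = 0.244.
Mean = exp(μ + σ²/2) = exp(-0.180) = 0.835.

MAP = 0.244, posterior mean = 0.835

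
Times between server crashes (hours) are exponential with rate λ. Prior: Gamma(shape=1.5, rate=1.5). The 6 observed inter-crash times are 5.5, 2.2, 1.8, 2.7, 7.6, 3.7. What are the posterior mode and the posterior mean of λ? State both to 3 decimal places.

λ_MAP = 0.260, E[λ|data] = 0.300

Σ times = 23.5. Posterior: Gamma(shape = 1.5+6 = 7.5, rate = 1.5+23.5 = 25.0).
Mode = (α−1)/β = 6.5/25.0 = 0.260.
Mean = α/β = 7.5/25.0 = 0.300.
Mean > mode: the posterior has a right tail.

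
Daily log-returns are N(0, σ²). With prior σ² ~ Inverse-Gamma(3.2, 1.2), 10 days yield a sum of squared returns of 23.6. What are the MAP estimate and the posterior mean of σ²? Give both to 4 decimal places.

Posterior: Inverse-Gamma(shape = 3.2+10/2 = 8.2, scale = 1.2+23.6/2 = 13.0).
Mode = β/(α+1) = 13.0/9.2 = 1.4130.
Mean = β/(α−1) = 13.0/7.2 = 1.8056.

MAP = 1.4130, posterior mean = 1.8056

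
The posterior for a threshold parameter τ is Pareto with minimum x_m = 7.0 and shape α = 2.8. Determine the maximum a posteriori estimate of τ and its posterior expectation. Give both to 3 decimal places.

τ_MAP = 7.000, E[τ|data] = 10.889

The Pareto density is strictly decreasing on [x_m, ∞), so the mode is x_m = 7.000.
Mean = α·x_m/(α−1) = 2.8·7.0/1.8 = 10.889.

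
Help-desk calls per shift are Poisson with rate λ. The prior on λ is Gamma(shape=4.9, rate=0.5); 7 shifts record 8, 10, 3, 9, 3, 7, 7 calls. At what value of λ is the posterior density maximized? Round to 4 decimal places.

Σ counts = 47. Posterior: Gamma(shape = 4.9+47 = 51.9, rate = 0.5+7 = 7.5).
Mode = (α−1)/β = 50.9/7.5 = 6.7867.
Mean = α/β = 51.9/7.5 = 6.9200.
This is the posterior mode — the MAP estimate.

6.7867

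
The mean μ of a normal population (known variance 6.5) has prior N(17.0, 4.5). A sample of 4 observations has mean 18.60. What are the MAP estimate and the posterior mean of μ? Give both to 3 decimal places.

Posterior for μ is Normal. Precision-weighted mean: (1/4.5·17.0 + 4/6.5·18.60) / (1/4.5 + 4/6.5) = 18.176.
A Normal posterior is symmetric, so mode = mean.

MAP = 18.176, posterior mean = 18.176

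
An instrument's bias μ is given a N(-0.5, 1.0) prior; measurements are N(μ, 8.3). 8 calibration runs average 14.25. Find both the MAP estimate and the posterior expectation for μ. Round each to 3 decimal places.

Posterior for μ is Normal. Precision-weighted mean: (1/1.0·-0.5 + 8/8.3·14.25) / (1/1.0 + 8/8.3) = 6.739.
A Normal posterior is symmetric, so mode = mean.

μ_MAP = 6.739, E[μ|data] = 6.739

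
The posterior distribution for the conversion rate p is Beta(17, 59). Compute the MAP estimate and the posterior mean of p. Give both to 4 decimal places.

MAP: 0.2162. Posterior mean: 0.2237.

Mode = (17−1)/(17+59−2) = 16/74 = 0.2162.
Mean = 17/(17+59) = 17/76 = 0.2237.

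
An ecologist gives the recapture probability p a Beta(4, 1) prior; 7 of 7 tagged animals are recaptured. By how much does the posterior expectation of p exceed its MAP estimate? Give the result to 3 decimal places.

-0.083

Posterior: Beta(4+7, 1+0) = Beta(11, 1).
Since β = 1 ≤ 1 and α > 1, the Beta density is monotone increasing on [0,1]; the mode is at 1.
Mean = 11/(11+1) = 0.917.
Difference = 0.917 − 1.000 = -0.083.
The posterior is left-skewed, so the mode exceeds the mean.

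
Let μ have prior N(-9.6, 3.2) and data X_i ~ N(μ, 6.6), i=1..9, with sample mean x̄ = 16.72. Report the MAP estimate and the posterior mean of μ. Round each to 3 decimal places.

MAP: 11.813. Posterior mean: 11.813.

Posterior for μ is Normal. Precision-weighted mean: (1/3.2·-9.6 + 9/6.6·16.72) / (1/3.2 + 9/6.6) = 11.813.
A Normal posterior is symmetric, so mode = mean.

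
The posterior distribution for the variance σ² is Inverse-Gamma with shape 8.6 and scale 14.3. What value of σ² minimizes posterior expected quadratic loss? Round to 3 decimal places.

1.882

Mode = β/(α+1) = 14.3/9.6 = 1.490.
Mean = β/(α−1) = 14.3/7.6 = 1.882.
Quadratic loss ⇒ the optimal estimator is the posterior mean.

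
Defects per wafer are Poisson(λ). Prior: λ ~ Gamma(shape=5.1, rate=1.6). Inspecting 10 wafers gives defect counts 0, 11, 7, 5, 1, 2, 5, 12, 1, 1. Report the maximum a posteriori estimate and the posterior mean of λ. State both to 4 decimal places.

Σ counts = 45. Posterior: Gamma(shape = 5.1+45 = 50.1, rate = 1.6+10 = 11.6).
Mode = (α−1)/β = 49.1/11.6 = 4.2328.
Mean = α/β = 50.1/11.6 = 4.3190.

λ_MAP = 4.2328, E[λ|data] = 4.3190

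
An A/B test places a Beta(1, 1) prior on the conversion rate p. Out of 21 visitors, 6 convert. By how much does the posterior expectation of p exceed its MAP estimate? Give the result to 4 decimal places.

0.0186

Posterior: Beta(1+6, 1+15) = Beta(7, 16).
Mode = (7−1)/(7+16−2) = 6/21 = 0.2857.
Mean = 7/(7+16) = 7/23 = 0.3043.
Difference = 0.3043 − 0.2857 = 0.0186.
Mean > mode: the posterior has a right tail.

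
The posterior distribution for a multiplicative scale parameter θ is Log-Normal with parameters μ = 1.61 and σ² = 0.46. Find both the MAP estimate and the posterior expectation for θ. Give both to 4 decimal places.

θ_MAP = 3.1582, E[θ|data] = 6.2965

Mode = exp(μ − σ²) = exp(1.15) = 3.1582.
Mean = exp(μ + σ²/2) = exp(1.840) = 6.2965.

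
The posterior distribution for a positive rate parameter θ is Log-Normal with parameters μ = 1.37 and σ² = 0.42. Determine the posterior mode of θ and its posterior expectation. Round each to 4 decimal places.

MAP = 2.5857, posterior mean = 4.8550

Mode = exp(μ − σ²) = exp(0.95) = 2.5857.
Mean = exp(μ + σ²/2) = exp(1.580) = 4.8550.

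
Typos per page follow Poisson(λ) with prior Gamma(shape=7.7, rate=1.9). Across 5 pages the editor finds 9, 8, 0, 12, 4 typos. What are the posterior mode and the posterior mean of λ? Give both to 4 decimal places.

Σ counts = 33. Posterior: Gamma(shape = 7.7+33 = 40.7, rate = 1.9+5 = 6.9).
Mode = (α−1)/β = 39.7/6.9 = 5.7536.
Mean = α/β = 40.7/6.9 = 5.8986.
The mean is pulled above the mode by the posterior's right skew.

MAP = 5.7536, posterior mean = 5.8986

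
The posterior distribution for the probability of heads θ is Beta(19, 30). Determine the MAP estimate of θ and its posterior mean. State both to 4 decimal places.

Mode = (19−1)/(19+30−2) = 18/47 = 0.3830.
Mean = 19/(19+30) = 19/49 = 0.3878.
Right-skewed posterior ⇒ mode < mean.

θ_MAP = 0.3830, E[θ|data] = 0.3878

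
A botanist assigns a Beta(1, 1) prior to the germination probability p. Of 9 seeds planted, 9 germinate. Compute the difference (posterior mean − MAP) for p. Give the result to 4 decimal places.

-0.0909

Posterior: Beta(1+9, 1+0) = Beta(10, 1).
Since β = 1 ≤ 1 and α > 1, the Beta density is monotone increasing on [0,1]; the mode is at 1.
Mean = 10/(10+1) = 0.9091.
Difference = 0.9091 − 1.0000 = -0.0909.
The mean is pulled below the mode by the posterior's left skew.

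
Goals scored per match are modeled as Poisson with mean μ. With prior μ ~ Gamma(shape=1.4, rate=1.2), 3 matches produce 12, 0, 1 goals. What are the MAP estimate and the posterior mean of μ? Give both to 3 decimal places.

Σ counts = 13. Posterior: Gamma(shape = 1.4+13 = 14.4, rate = 1.2+3 = 4.2).
Mode = (α−1)/β = 13.4/4.2 = 3.190.
Mean = α/β = 14.4/4.2 = 3.429.

MAP: 3.190. Posterior mean: 3.429.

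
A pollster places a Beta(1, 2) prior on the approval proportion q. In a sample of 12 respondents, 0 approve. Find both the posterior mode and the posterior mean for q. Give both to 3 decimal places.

Posterior: Beta(1+0, 2+12) = Beta(1, 14).
Since α = 1 ≤ 1 and β > 1, the Beta density is monotone decreasing on [0,1]; the mode is at 0.
Mean = 1/(1+14) = 0.067.

MAP = 0.000; posterior mean = 0.067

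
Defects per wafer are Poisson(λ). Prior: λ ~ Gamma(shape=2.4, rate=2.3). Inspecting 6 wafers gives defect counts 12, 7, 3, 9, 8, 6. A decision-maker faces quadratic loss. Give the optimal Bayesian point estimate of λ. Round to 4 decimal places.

5.7108

Σ counts = 45. Posterior: Gamma(shape = 2.4+45 = 47.4, rate = 2.3+6 = 8.3).
Mode = (α−1)/β = 46.4/8.3 = 5.5904.
Mean = α/β = 47.4/8.3 = 5.7108.
Quadratic loss ⇒ the optimal estimator is the posterior mean.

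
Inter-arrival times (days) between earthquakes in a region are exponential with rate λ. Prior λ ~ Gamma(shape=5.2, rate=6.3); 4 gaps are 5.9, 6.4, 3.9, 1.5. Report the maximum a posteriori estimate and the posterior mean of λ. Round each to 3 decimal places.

maximum a posteriori estimate = 0.342, posterior mean = 0.383

Σ times = 17.7. Posterior: Gamma(shape = 5.2+4 = 9.2, rate = 6.3+17.7 = 24.0).
Mode = (α−1)/β = 8.2/24.0 = 0.342.
Mean = α/β = 9.2/24.0 = 0.383.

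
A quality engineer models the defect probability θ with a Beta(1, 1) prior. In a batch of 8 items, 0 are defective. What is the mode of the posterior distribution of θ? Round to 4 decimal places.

Posterior: Beta(1+0, 1+8) = Beta(1, 9).
Since α = 1 ≤ 1 and β > 1, the Beta density is monotone decreasing on [0,1]; the mode is at 0.
Mean = 1/(1+9) = 0.1000.
This is the posterior mode — the MAP estimate.

0.0000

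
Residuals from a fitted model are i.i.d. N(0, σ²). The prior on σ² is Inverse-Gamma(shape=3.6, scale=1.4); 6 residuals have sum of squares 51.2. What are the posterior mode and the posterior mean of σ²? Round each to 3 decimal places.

Posterior: Inverse-Gamma(shape = 3.6+6/2 = 6.6, scale = 1.4+51.2/2 = 27.0).
Mode = β/(α+1) = 27.0/7.6 = 3.553.
Mean = β/(α−1) = 27.0/5.6 = 4.821.

σ²_MAP = 3.553, E[σ²|data] = 4.821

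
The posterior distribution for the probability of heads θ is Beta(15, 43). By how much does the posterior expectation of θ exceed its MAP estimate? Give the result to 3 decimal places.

Mode = (15−1)/(15+43−2) = 14/56 = 0.250.
Mean = 15/(15+43) = 15/58 = 0.259.
Difference = 0.259 − 0.250 = 0.009.

0.009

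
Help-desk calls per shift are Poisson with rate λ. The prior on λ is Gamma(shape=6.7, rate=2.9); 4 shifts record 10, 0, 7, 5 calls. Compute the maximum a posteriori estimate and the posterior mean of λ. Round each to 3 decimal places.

MAP = 4.014, posterior mean = 4.159

Σ counts = 22. Posterior: Gamma(shape = 6.7+22 = 28.7, rate = 2.9+4 = 6.9).
Mode = (α−1)/β = 27.7/6.9 = 4.014.
Mean = α/β = 28.7/6.9 = 4.159.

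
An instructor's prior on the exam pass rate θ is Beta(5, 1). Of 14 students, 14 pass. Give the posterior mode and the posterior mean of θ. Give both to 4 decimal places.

Posterior: Beta(5+14, 1+0) = Beta(19, 1).
Since β = 1 ≤ 1 and α > 1, the Beta density is monotone increasing on [0,1]; the mode is at 1.
Mean = 19/(19+1) = 0.9500.
The posterior is left-skewed, so the mode exceeds the mean.

MAP = 1.0000, posterior mean = 0.9500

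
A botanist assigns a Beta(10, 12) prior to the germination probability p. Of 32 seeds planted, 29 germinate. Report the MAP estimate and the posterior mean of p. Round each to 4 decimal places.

Posterior: Beta(10+29, 12+3) = Beta(39, 15).
Mode = (39−1)/(39+15−2) = 38/52 = 0.7308.
Mean = 39/(39+15) = 39/54 = 0.7222.
Left-skewed posterior ⇒ mean < mode.

p_MAP = 0.7308, E[p|data] = 0.7222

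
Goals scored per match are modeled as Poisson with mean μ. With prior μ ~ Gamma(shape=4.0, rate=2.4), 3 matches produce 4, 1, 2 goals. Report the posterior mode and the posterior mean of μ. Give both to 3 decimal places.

MAP: 1.852. Posterior mean: 2.037.

Σ counts = 7. Posterior: Gamma(shape = 4.0+7 = 11.0, rate = 2.4+3 = 5.4).
Mode = (α−1)/β = 10.0/5.4 = 1.852.
Mean = α/β = 11.0/5.4 = 2.037.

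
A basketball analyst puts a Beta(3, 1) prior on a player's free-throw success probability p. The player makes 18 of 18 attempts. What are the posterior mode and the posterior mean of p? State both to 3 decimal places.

MAP = 1.000; posterior mean = 0.955

Posterior: Beta(3+18, 1+0) = Beta(21, 1).
Since β = 1 ≤ 1 and α > 1, the Beta density is monotone increasing on [0,1]; the mode is at 1.
Mean = 21/(21+1) = 0.955.
The mean is pulled below the mode by the posterior's left skew.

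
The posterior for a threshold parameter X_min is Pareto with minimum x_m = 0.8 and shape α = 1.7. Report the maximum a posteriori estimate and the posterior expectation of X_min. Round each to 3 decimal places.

The Pareto density is strictly decreasing on [x_m, ∞), so the mode is x_m = 0.800.
Mean = α·x_m/(α−1) = 1.7·0.8/0.7 = 1.943.

MAP = 0.800; posterior mean = 1.943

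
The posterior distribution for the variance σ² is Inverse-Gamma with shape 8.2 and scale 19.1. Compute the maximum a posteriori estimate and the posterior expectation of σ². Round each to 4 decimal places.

maximum a posteriori estimate = 2.0761, posterior expectation = 2.6528

Mode = β/(α+1) = 19.1/9.2 = 2.0761.
Mean = β/(α−1) = 19.1/7.2 = 2.6528.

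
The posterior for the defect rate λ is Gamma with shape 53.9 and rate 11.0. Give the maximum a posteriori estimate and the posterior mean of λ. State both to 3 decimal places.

maximum a posteriori estimate = 4.809, posterior mean = 4.900

Mode = (α−1)/β = 52.9/11.0 = 4.809.
Mean = α/β = 53.9/11.0 = 4.900.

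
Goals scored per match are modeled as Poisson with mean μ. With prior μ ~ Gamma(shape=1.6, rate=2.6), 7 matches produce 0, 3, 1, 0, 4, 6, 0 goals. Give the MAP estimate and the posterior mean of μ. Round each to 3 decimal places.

MAP estimate = 1.521, posterior mean = 1.625

Σ counts = 14. Posterior: Gamma(shape = 1.6+14 = 15.6, rate = 2.6+7 = 9.6).
Mode = (α−1)/β = 14.6/9.6 = 1.521.
Mean = α/β = 15.6/9.6 = 1.625.
The posterior is right-skewed, so the mean exceeds the mode.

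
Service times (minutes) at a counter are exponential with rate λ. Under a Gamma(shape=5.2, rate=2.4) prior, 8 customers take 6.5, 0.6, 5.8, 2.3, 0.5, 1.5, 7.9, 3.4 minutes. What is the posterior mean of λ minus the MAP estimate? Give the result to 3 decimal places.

Σ times = 28.5. Posterior: Gamma(shape = 5.2+8 = 13.2, rate = 2.4+28.5 = 30.9).
Mode = (α−1)/β = 12.2/30.9 = 0.395.
Mean = α/β = 13.2/30.9 = 0.427.
Difference = 0.427 − 0.395 = 0.032.
Mean > mode: the posterior has a right tail.

0.032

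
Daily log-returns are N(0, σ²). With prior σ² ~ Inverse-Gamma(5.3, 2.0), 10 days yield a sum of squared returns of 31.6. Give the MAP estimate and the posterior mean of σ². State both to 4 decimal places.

σ²_MAP = 1.5752, E[σ²|data] = 1.9140

Posterior: Inverse-Gamma(shape = 5.3+10/2 = 10.3, scale = 2.0+31.6/2 = 17.8).
Mode = β/(α+1) = 17.8/11.3 = 1.5752.
Mean = β/(α−1) = 17.8/9.3 = 1.9140.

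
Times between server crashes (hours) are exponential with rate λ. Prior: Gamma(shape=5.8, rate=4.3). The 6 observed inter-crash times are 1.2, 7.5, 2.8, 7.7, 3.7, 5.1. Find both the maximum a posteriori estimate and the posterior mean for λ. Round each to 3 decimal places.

MAP = 0.334; posterior mean = 0.365

Σ times = 28.0. Posterior: Gamma(shape = 5.8+6 = 11.8, rate = 4.3+28.0 = 32.3).
Mode = (α−1)/β = 10.8/32.3 = 0.334.
Mean = α/β = 11.8/32.3 = 0.365.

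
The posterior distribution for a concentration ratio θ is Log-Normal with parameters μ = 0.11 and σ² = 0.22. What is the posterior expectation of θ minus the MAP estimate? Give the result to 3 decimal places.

0.350

Mode = exp(μ − σ²) = exp(-0.11) = 0.896.
Mean = exp(μ + σ²/2) = exp(0.220) = 1.246.
Difference = 1.246 − 0.896 = 0.350.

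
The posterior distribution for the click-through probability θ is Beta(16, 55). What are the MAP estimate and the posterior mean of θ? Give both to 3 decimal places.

Mode = (16−1)/(16+55−2) = 15/69 = 0.217.
Mean = 16/(16+55) = 16/71 = 0.225.

MAP = 0.217, posterior mean = 0.225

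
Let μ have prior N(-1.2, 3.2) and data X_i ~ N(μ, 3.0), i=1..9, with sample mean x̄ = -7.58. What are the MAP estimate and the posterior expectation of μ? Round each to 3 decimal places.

Posterior for μ is Normal. Precision-weighted mean: (1/3.2·-1.2 + 9/3.0·-7.58) / (1/3.2 + 9/3.0) = -6.978.
A Normal posterior is symmetric, so mode = mean.

MAP estimate = -6.978, posterior expectation = -6.978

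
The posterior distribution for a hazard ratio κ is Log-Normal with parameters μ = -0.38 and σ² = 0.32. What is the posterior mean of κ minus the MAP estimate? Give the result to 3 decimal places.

Mode = exp(μ − σ²) = exp(-0.70) = 0.497.
Mean = exp(μ + σ²/2) = exp(-0.220) = 0.803.
Difference = 0.803 − 0.497 = 0.306.
The posterior is right-skewed, so the mean exceeds the mode.

0.306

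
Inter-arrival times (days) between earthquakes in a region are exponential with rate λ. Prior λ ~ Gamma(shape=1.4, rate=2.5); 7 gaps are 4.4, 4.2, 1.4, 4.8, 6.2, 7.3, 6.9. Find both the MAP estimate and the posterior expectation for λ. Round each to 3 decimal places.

Σ times = 35.2. Posterior: Gamma(shape = 1.4+7 = 8.4, rate = 2.5+35.2 = 37.7).
Mode = (α−1)/β = 7.4/37.7 = 0.196.
Mean = α/β = 8.4/37.7 = 0.223.

MAP = 0.196; posterior mean = 0.223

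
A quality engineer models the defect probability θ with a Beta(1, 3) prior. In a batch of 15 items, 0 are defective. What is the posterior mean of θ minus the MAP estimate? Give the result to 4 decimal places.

Posterior: Beta(1+0, 3+15) = Beta(1, 18).
Since α = 1 ≤ 1 and β > 1, the Beta density is monotone decreasing on [0,1]; the mode is at 0.
Mean = 1/(1+18) = 0.0526.
Difference = 0.0526 − 0.0000 = 0.0526.

0.0526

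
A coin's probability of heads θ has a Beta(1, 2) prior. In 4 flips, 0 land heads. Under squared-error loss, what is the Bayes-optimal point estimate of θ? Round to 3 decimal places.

0.143

Posterior: Beta(1+0, 2+4) = Beta(1, 6).
Since α = 1 ≤ 1 and β > 1, the Beta density is monotone decreasing on [0,1]; the mode is at 0.
Mean = 1/(1+6) = 0.143.
Squared-error loss ⇒ the optimal estimator is the posterior mean.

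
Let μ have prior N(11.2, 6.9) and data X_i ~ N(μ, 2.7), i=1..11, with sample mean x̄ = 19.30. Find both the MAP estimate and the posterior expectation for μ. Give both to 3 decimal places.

MAP = 19.022, posterior mean = 19.022

Posterior for μ is Normal. Precision-weighted mean: (1/6.9·11.2 + 11/2.7·19.30) / (1/6.9 + 11/2.7) = 19.022.
A Normal posterior is symmetric, so mode = mean.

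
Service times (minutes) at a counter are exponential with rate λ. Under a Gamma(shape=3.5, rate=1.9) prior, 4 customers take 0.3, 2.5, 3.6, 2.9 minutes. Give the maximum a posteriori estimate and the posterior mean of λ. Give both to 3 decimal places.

λ_MAP = 0.580, E[λ|data] = 0.670

Σ times = 9.3. Posterior: Gamma(shape = 3.5+4 = 7.5, rate = 1.9+9.3 = 11.2).
Mode = (α−1)/β = 6.5/11.2 = 0.580.
Mean = α/β = 7.5/11.2 = 0.670.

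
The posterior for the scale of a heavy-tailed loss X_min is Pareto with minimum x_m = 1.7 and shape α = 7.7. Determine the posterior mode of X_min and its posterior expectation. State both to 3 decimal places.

The Pareto density is strictly decreasing on [x_m, ∞), so the mode is x_m = 1.700.
Mean = α·x_m/(α−1) = 7.7·1.7/6.7 = 1.954.

MAP = 1.700; posterior mean = 1.954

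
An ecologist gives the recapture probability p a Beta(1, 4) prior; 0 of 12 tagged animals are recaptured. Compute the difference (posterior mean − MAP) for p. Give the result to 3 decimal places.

0.059

Posterior: Beta(1+0, 4+12) = Beta(1, 16).
Since α = 1 ≤ 1 and β > 1, the Beta density is monotone decreasing on [0,1]; the mode is at 0.
Mean = 1/(1+16) = 0.059.
Difference = 0.059 − 0.000 = 0.059.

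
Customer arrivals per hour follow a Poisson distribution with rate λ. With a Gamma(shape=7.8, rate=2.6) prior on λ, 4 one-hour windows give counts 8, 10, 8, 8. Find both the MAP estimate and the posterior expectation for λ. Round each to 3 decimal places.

Σ counts = 34. Posterior: Gamma(shape = 7.8+34 = 41.8, rate = 2.6+4 = 6.6).
Mode = (α−1)/β = 40.8/6.6 = 6.182.
Mean = α/β = 41.8/6.6 = 6.333.
Right-skewed posterior ⇒ mode < mean.

λ_MAP = 6.182, E[λ|data] = 6.333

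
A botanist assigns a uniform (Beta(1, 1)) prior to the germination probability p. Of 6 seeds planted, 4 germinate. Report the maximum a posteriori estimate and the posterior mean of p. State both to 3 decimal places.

Posterior: Beta(1+4, 1+2) = Beta(5, 3).
Mode = (5−1)/(5+3−2) = 4/6 = 0.667.
Mean = 5/(5+3) = 5/8 = 0.625.

maximum a posteriori estimate = 0.667, posterior mean = 0.625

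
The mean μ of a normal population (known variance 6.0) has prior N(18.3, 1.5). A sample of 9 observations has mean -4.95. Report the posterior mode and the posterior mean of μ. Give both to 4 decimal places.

posterior mode = 2.2038, posterior mean = 2.2038

Posterior for μ is Normal. Precision-weighted mean: (1/1.5·18.3 + 9/6.0·-4.95) / (1/1.5 + 9/6.0) = 2.2038.
A Normal posterior is symmetric, so mode = mean.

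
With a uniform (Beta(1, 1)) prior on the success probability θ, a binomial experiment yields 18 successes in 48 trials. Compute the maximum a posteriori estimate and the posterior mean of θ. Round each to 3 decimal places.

Posterior: Beta(1+18, 1+30) = Beta(19, 31).
Mode = (19−1)/(19+31−2) = 18/48 = 0.375.
With a flat prior the MAP equals the MLE, 18/48.
Mean = 19/(19+31) = 19/50 = 0.380.

MAP = 0.375, posterior mean = 0.380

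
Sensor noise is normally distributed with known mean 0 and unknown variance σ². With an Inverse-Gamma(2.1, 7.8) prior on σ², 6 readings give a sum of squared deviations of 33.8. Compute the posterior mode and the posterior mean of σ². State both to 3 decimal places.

Posterior: Inverse-Gamma(shape = 2.1+6/2 = 5.1, scale = 7.8+33.8/2 = 24.7).
Mode = β/(α+1) = 24.7/6.1 = 4.049.
Mean = β/(α−1) = 24.7/4.1 = 6.024.

σ²_MAP = 4.049, E[σ²|data] = 6.024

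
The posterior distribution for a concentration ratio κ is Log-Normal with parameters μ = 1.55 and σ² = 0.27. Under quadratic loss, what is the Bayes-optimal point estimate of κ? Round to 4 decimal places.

Mode = exp(μ − σ²) = exp(1.28) = 3.5966.
Mean = exp(μ + σ²/2) = exp(1.685) = 5.3925.
Quadratic loss ⇒ the optimal estimator is the posterior mean.

5.3925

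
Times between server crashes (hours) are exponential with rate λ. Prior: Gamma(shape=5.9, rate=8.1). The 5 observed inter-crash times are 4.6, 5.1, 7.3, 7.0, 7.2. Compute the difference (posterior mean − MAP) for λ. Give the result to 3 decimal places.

0.025

Σ times = 31.2. Posterior: Gamma(shape = 5.9+5 = 10.9, rate = 8.1+31.2 = 39.3).
Mode = (α−1)/β = 9.9/39.3 = 0.252.
Mean = α/β = 10.9/39.3 = 0.277.
Difference = 0.277 − 0.252 = 0.025.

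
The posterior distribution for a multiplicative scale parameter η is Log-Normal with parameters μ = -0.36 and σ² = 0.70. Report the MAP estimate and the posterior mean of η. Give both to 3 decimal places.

Mode = exp(μ − σ²) = exp(-1.06) = 0.346.
Mean = exp(μ + σ²/2) = exp(-0.010) = 0.990.

MAP: 0.346. Posterior mean: 0.990.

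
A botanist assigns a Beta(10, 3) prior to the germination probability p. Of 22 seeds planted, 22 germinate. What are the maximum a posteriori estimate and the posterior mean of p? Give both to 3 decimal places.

MAP = 0.939; posterior mean = 0.914

Posterior: Beta(10+22, 3+0) = Beta(32, 3).
Mode = (32−1)/(32+3−2) = 31/33 = 0.939.
Mean = 32/(32+3) = 32/35 = 0.914.
Left-skewed posterior ⇒ mean < mode.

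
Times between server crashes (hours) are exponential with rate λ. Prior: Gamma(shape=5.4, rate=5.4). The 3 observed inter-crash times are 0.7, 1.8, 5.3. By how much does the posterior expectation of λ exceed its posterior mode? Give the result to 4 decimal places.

Σ times = 7.8. Posterior: Gamma(shape = 5.4+3 = 8.4, rate = 5.4+7.8 = 13.2).
Mode = (α−1)/β = 7.4/13.2 = 0.5606.
Mean = α/β = 8.4/13.2 = 0.6364.
Difference = 0.6364 − 0.5606 = 0.0758.

0.0758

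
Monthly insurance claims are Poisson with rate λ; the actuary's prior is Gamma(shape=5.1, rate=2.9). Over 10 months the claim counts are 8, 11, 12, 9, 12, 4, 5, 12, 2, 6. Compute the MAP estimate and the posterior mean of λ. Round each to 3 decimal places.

Σ counts = 81. Posterior: Gamma(shape = 5.1+81 = 86.1, rate = 2.9+10 = 12.9).
Mode = (α−1)/β = 85.1/12.9 = 6.597.
Mean = α/β = 86.1/12.9 = 6.674.

MAP: 6.597. Posterior mean: 6.674.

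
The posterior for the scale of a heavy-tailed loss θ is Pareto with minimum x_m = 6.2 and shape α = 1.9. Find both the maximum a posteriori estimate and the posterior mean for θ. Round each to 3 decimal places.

MAP = 6.200, posterior mean = 13.089

The Pareto density is strictly decreasing on [x_m, ∞), so the mode is x_m = 6.200.
Mean = α·x_m/(α−1) = 1.9·6.2/0.9 = 13.089.
The mean is pulled above the mode by the posterior's right skew.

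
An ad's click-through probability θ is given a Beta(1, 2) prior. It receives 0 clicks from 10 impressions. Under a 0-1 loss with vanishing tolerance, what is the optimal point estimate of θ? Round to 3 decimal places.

0.000

Posterior: Beta(1+0, 2+10) = Beta(1, 12).
Since α = 1 ≤ 1 and β > 1, the Beta density is monotone decreasing on [0,1]; the mode is at 0.
Mean = 1/(1+12) = 0.077.
This is the posterior mode — the MAP estimate.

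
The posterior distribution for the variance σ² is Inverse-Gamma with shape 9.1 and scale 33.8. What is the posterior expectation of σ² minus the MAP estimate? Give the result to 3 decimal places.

Mode = β/(α+1) = 33.8/10.1 = 3.347.
Mean = β/(α−1) = 33.8/8.1 = 4.173.
Difference = 4.173 − 3.347 = 0.826.
The posterior is right-skewed, so the mean exceeds the mode.

0.826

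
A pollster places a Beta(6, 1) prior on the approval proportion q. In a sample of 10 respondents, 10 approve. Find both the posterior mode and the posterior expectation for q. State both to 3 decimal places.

Posterior: Beta(6+10, 1+0) = Beta(16, 1).
Since β = 1 ≤ 1 and α > 1, the Beta density is monotone increasing on [0,1]; the mode is at 1.
Mean = 16/(16+1) = 0.941.

q_MAP = 1.000, E[q|data] = 0.941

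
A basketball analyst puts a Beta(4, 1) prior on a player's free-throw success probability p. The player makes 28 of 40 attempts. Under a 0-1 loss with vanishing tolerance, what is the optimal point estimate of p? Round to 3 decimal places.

Posterior: Beta(4+28, 1+12) = Beta(32, 13).
Mode = (32−1)/(32+13−2) = 31/43 = 0.721.
Mean = 32/(32+13) = 32/45 = 0.711.
This is the posterior mode — the MAP estimate.

0.721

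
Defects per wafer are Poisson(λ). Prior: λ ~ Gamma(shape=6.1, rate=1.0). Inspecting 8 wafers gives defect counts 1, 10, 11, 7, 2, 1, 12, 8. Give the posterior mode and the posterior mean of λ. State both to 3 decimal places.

Σ counts = 52. Posterior: Gamma(shape = 6.1+52 = 58.1, rate = 1.0+8 = 9.0).
Mode = (α−1)/β = 57.1/9.0 = 6.344.
Mean = α/β = 58.1/9.0 = 6.456.

posterior mode = 6.344, posterior mean = 6.456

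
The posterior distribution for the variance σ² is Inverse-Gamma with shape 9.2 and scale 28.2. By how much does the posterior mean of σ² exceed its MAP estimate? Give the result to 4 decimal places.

0.6743

Mode = β/(α+1) = 28.2/10.2 = 2.7647.
Mean = β/(α−1) = 28.2/8.2 = 3.4390.
Difference = 3.4390 − 2.7647 = 0.6743.
Mean > mode: the posterior has a right tail.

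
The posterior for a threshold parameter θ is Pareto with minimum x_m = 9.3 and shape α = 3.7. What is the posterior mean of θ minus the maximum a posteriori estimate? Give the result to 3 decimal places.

The Pareto density is strictly decreasing on [x_m, ∞), so the mode is x_m = 9.300.
Mean = α·x_m/(α−1) = 3.7·9.3/2.7 = 12.744.
Difference = 12.744 − 9.300 = 3.444.
Right-skewed posterior ⇒ mode < mean.

3.444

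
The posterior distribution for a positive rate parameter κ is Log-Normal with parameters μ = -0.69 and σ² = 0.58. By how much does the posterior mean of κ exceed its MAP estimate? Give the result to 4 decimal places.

0.3895

Mode = exp(μ − σ²) = exp(-1.27) = 0.2808.
Mean = exp(μ + σ²/2) = exp(-0.400) = 0.6703.
Difference = 0.6703 − 0.2808 = 0.3895.
The mean is pulled above the mode by the posterior's right skew.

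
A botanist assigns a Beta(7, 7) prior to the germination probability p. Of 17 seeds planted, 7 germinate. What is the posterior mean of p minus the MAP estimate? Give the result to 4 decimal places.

Posterior: Beta(7+7, 7+10) = Beta(14, 17).
Mode = (14−1)/(14+17−2) = 13/29 = 0.4483.
Mean = 14/(14+17) = 14/31 = 0.4516.
Difference = 0.4516 − 0.4483 = 0.0033.

0.0033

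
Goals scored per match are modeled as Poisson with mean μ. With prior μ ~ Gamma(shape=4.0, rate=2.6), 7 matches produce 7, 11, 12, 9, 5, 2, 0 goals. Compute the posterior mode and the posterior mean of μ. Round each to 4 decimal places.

posterior mode = 5.1042, posterior mean = 5.2083

Σ counts = 46. Posterior: Gamma(shape = 4.0+46 = 50.0, rate = 2.6+7 = 9.6).
Mode = (α−1)/β = 49.0/9.6 = 5.1042.
Mean = α/β = 50.0/9.6 = 5.2083.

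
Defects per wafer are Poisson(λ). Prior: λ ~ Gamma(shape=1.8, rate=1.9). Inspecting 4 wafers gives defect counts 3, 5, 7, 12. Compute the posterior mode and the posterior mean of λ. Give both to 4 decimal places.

MAP = 4.7119, posterior mean = 4.8814

Σ counts = 27. Posterior: Gamma(shape = 1.8+27 = 28.8, rate = 1.9+4 = 5.9).
Mode = (α−1)/β = 27.8/5.9 = 4.7119.
Mean = α/β = 28.8/5.9 = 4.8814.
The posterior is right-skewed, so the mean exceeds the mode.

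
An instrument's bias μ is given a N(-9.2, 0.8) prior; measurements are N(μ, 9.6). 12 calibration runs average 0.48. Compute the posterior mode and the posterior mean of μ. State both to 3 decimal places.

μ_MAP = -4.360, E[μ|data] = -4.360

Posterior for μ is Normal. Precision-weighted mean: (1/0.8·-9.2 + 12/9.6·0.48) / (1/0.8 + 12/9.6) = -4.360.
A Normal posterior is symmetric, so mode = mean.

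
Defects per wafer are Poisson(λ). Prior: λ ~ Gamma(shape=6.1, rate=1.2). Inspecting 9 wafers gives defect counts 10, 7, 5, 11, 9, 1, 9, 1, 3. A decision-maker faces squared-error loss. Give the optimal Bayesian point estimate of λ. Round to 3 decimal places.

Σ counts = 56. Posterior: Gamma(shape = 6.1+56 = 62.1, rate = 1.2+9 = 10.2).
Mode = (α−1)/β = 61.1/10.2 = 5.990.
Mean = α/β = 62.1/10.2 = 6.088.
Squared-error loss ⇒ the optimal estimator is the posterior mean.

6.088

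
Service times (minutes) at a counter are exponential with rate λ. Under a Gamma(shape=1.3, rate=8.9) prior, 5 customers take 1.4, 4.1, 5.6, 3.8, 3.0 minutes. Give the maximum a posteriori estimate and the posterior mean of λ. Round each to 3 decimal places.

maximum a posteriori estimate = 0.198, posterior mean = 0.235

Σ times = 17.9. Posterior: Gamma(shape = 1.3+5 = 6.3, rate = 8.9+17.9 = 26.8).
Mode = (α−1)/β = 5.3/26.8 = 0.198.
Mean = α/β = 6.3/26.8 = 0.235.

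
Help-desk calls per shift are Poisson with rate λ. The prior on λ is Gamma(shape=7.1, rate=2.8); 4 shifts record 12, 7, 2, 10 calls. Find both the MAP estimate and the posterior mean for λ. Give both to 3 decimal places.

λ_MAP = 5.456, E[λ|data] = 5.603

Σ counts = 31. Posterior: Gamma(shape = 7.1+31 = 38.1, rate = 2.8+4 = 6.8).
Mode = (α−1)/β = 37.1/6.8 = 5.456.
Mean = α/β = 38.1/6.8 = 5.603.
The posterior is right-skewed, so the mean exceeds the mode.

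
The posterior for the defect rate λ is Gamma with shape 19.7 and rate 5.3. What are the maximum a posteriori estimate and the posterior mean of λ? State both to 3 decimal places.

MAP = 3.528; posterior mean = 3.717

Mode = (α−1)/β = 18.7/5.3 = 3.528.
Mean = α/β = 19.7/5.3 = 3.717.
Mean > mode: the posterior has a right tail.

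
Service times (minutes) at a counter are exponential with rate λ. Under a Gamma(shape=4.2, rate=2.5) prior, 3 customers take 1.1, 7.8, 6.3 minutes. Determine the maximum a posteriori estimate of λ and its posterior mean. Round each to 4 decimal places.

Σ times = 15.2. Posterior: Gamma(shape = 4.2+3 = 7.2, rate = 2.5+15.2 = 17.7).
Mode = (α−1)/β = 6.2/17.7 = 0.3503.
Mean = α/β = 7.2/17.7 = 0.4068.

λ_MAP = 0.3503, E[λ|data] = 0.4068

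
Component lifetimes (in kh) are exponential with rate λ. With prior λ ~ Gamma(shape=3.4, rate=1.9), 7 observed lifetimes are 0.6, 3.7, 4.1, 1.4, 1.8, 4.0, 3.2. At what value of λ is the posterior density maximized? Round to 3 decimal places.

Σ times = 18.8. Posterior: Gamma(shape = 3.4+7 = 10.4, rate = 1.9+18.8 = 20.7).
Mode = (α−1)/β = 9.4/20.7 = 0.454.
Mean = α/β = 10.4/20.7 = 0.502.
This is the posterior mode — the MAP estimate.

0.454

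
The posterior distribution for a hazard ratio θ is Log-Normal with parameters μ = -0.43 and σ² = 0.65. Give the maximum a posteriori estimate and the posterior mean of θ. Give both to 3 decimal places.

Mode = exp(μ − σ²) = exp(-1.08) = 0.340.
Mean = exp(μ + σ²/2) = exp(-0.105) = 0.900.

maximum a posteriori estimate = 0.340, posterior mean = 0.900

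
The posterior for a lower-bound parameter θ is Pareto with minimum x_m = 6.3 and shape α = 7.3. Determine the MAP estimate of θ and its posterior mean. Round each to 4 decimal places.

MAP = 6.3000, posterior mean = 7.3000

The Pareto density is strictly decreasing on [x_m, ∞), so the mode is x_m = 6.3000.
Mean = α·x_m/(α−1) = 7.3·6.3/6.3 = 7.3000.
The posterior is right-skewed, so the mean exceeds the mode.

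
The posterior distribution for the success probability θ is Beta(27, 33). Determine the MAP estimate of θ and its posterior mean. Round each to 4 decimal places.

MAP = 0.4483; posterior mean = 0.4500

Mode = (27−1)/(27+33−2) = 26/58 = 0.4483.
Mean = 27/(27+33) = 27/60 = 0.4500.
Right-skewed posterior ⇒ mode < mean.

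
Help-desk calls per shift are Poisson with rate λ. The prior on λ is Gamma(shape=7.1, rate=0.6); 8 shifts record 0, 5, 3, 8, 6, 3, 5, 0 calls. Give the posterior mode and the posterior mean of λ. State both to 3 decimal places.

λ_MAP = 4.198, E[λ|data] = 4.314

Σ counts = 30. Posterior: Gamma(shape = 7.1+30 = 37.1, rate = 0.6+8 = 8.6).
Mode = (α−1)/β = 36.1/8.6 = 4.198.
Mean = α/β = 37.1/8.6 = 4.314.
The mean is pulled above the mode by the posterior's right skew.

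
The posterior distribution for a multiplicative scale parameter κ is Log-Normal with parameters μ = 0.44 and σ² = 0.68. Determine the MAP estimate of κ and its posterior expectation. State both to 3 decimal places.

Mode = exp(μ − σ²) = exp(-0.24) = 0.787.
Mean = exp(μ + σ²/2) = exp(0.780) = 2.181.

MAP: 0.787. Posterior mean: 2.181.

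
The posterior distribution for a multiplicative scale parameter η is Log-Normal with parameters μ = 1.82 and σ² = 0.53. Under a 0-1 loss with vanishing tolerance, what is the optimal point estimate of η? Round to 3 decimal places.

Mode = exp(μ − σ²) = exp(1.29) = 3.633.
Mean = exp(μ + σ²/2) = exp(2.085) = 8.045.
This is the posterior mode — the MAP estimate.

3.633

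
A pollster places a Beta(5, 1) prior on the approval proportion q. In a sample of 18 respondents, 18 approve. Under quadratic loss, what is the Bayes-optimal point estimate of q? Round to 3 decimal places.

Posterior: Beta(5+18, 1+0) = Beta(23, 1).
Since β = 1 ≤ 1 and α > 1, the Beta density is monotone increasing on [0,1]; the mode is at 1.
Mean = 23/(23+1) = 0.958.
Quadratic loss ⇒ the optimal estimator is the posterior mean.

0.958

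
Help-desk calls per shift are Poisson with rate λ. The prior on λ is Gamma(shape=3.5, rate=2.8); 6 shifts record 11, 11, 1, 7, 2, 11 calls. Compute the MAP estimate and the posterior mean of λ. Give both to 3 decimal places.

Σ counts = 43. Posterior: Gamma(shape = 3.5+43 = 46.5, rate = 2.8+6 = 8.8).
Mode = (α−1)/β = 45.5/8.8 = 5.170.
Mean = α/β = 46.5/8.8 = 5.284.

MAP = 5.170, posterior mean = 5.284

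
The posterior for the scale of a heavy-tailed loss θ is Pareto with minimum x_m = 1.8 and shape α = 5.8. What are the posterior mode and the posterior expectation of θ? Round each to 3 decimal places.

MAP: 1.800. Posterior mean: 2.175.

The Pareto density is strictly decreasing on [x_m, ∞), so the mode is x_m = 1.800.
Mean = α·x_m/(α−1) = 5.8·1.8/4.8 = 2.175.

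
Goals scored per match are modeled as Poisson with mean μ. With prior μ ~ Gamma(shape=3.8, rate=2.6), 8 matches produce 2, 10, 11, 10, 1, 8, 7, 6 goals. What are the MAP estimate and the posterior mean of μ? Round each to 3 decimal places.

MAP = 5.453, posterior mean = 5.547

Σ counts = 55. Posterior: Gamma(shape = 3.8+55 = 58.8, rate = 2.6+8 = 10.6).
Mode = (α−1)/β = 57.8/10.6 = 5.453.
Mean = α/β = 58.8/10.6 = 5.547.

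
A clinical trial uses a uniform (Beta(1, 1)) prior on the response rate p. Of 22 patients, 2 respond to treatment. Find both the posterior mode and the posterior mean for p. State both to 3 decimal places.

Posterior: Beta(1+2, 1+20) = Beta(3, 21).
Mode = (3−1)/(3+21−2) = 2/22 = 0.091.
With a flat prior the MAP equals the MLE, 2/22.
Mean = 3/(3+21) = 3/24 = 0.125.

MAP: 0.091. Posterior mean: 0.125.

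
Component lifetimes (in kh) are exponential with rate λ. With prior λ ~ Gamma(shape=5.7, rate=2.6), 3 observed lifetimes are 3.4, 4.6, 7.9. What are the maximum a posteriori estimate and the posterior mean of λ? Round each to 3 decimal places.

Σ times = 15.9. Posterior: Gamma(shape = 5.7+3 = 8.7, rate = 2.6+15.9 = 18.5).
Mode = (α−1)/β = 7.7/18.5 = 0.416.
Mean = α/β = 8.7/18.5 = 0.470.

maximum a posteriori estimate = 0.416, posterior mean = 0.470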